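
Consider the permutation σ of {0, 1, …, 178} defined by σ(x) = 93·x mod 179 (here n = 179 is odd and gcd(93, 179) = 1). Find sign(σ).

+1

Trace 88: π^k(88) = [88, 129, 4, 14, 49, 82, 108] for k=0..6.
The orbit structure of x ↦ 93x mod 179: 3 orbits of sizes [89, 89, 1].
179 − 3 = 176 transpositions; sign(π) = (−1)^176 = +1.
Via Zolotarev, sign(π_{93}) = (93|179) = +1.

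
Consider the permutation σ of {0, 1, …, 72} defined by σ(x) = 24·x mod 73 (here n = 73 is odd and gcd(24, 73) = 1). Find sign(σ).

Trace 8: π^k(8) = [8, 46, 9, 70, 1, 24, 65] for k=0..6.
7 cycles of lengths [12, 12, 12, 12, 12, 12, 1].
7 cycles on 73: each ℓ→(−1)^(ℓ−1), product (−1)^66 = +1.
Via Zolotarev, sign(π_{24}) = (24|73) = +1.

+1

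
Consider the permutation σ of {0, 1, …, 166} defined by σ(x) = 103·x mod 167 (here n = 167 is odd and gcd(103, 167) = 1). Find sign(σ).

-1

Start at x=139: 139 → 122 → 41 → 48 → 101 → 49 → 37 → … (one orbit).
2 cycles of lengths [166, 1].
n − c = 167 − 2 = 165; sign = (−1)^165 = -1.
Via Zolotarev, sign(π_{103}) = (103|167) = -1.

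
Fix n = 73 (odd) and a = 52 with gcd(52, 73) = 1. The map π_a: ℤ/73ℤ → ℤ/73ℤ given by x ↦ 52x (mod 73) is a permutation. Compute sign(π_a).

-1

Start at x=70: 70 → 63 → 64 → 43 → 46 → 56 → 65 → … (one orbit).
Cycle lengths of π_52 on ℤ/73ℤ: [24, 24, 24, 1]; 4 cycles in total.
sign(π) = (−1)^{n − #cycles} = (−1)^{73−4} = (−1)^69 = -1.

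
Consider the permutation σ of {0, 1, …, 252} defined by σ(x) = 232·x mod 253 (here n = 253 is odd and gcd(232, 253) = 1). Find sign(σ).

+1

Start at x=232: 232 → 188 → 100 → 177 → 78 → 133 → 243 → … (one orbit).
Cycle type of π: 11×22 + 1×11; total 33 cycles.
With 33 cycles on 253 points, sign = (−1)^{253−33} = +1.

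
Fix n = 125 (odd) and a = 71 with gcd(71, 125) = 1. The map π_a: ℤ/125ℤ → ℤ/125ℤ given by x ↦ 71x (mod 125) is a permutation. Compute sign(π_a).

+1

Orbit of 76 under x↦71x: [76, 21, 116, 111, 6, 51, 121]… (length divides ord_125(71)).
The orbit structure of x ↦ 71x mod 125: 13 orbits of sizes [25, 25, 25, 25, 5, 5, 5, 5, 1, 1, 1, 1, 1].
n − c = 125 − 13 = 112; sign = (−1)^112 = +1.
Via Zolotarev, sign(π_{71}) = (71|125) = +1.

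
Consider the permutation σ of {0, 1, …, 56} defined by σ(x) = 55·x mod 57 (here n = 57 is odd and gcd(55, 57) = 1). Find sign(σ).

Orbit of 25 under x↦55x: [25, 7, 43, 28, 1, 55, 4]… (length divides ord_57(55)).
Cycle type of π: 9×6 + 1×3; total 9 cycles.
Σ(ℓ_i−1) = 57−9 = 48; sign = (−1)^48 = +1.

+1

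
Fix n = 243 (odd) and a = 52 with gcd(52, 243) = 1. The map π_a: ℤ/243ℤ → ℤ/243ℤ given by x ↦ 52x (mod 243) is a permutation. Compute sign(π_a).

Start at x=55: 55 → 187 → 4 → 208 → 124 → 130 → 199 → … (one orbit).
Cycle type of π: 81×2 + 27×2 + 9×2 + 3×2 + 1×3; total 11 cycles.
Σ(ℓ_i−1) = 243−11 = 232; sign = (−1)^232 = +1.

+1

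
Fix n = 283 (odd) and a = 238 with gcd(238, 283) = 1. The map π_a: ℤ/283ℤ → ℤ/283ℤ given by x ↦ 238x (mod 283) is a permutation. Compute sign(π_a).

+1

Orbit of 1 under x↦238x: [1, 238, 44]… (length divides ord_283(238)).
95 cycles of lengths [3, 3, 3, 3, 3, 3, 3, 3, 3, 3, 3, 3, 3, 3, 3, 3, 3, 3, 3, 3, 3, 3, 3, 3, 3, 3, 3, 3, 3, 3, 3, 3, 3, 3, 3, 3, 3, 3, 3, 3, 3, 3, 3, 3, 3, 3, 3, 3, 3, 3, 3, 3, 3, 3, 3, 3, 3, 3, 3, 3, 3, 3, 3, 3, 3, 3, 3, 3, 3, 3, 3, 3, 3, 3, 3, 3, 3, 3, 3, 3, 3, 3, 3, 3, 3, 3, 3, 3, 3, 3, 3, 3, 3, 3, 1].
95 cycles on 283: each ℓ→(−1)^(ℓ−1), product (−1)^188 = +1.
Check: (238/283) = +1 by Zolotarev.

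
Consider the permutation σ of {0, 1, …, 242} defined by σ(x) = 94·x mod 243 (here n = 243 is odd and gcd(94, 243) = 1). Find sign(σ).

Trace 13: π^k(13) = [13, 7, 172, 130, 70, 19, 85] for k=0..6.
π_94 has 11 disjoint cycles with lengths [81, 81, 27, 27, 9, 9, 3, 3, 1, 1, 1] on {0,…,242}.
n − c = 243 − 11 = 232; sign = (−1)^232 = +1.
Via Zolotarev, sign(π_{94}) = (94|243) = +1.

+1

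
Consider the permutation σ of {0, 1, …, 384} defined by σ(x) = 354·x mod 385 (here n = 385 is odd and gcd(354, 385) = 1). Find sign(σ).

Trace 354: π^k(354) = [354, 191, 239, 291, 219, 141, 249] for k=0..6.
Cycle type of π: 30×10 + 10×5 + 6×4 + 3×2 + 2×2 + 1; total 24 cycles.
385 − 24 = 361 transpositions; sign(π) = (−1)^361 = -1.
Zolotarev: (354|385) = -1, matching the cycle-count sign.

-1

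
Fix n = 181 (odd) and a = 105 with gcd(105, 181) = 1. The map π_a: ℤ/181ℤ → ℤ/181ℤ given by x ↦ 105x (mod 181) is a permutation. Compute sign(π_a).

-1

Start at x=63: 63 → 99 → 78 → 45 → 19 → 4 → 58 → … (one orbit).
2 cycles of lengths [180, 1].
Σ(ℓ_i−1) = 181−2 = 179; sign = (−1)^179 = -1.
Check: (105/181) = -1 by Zolotarev.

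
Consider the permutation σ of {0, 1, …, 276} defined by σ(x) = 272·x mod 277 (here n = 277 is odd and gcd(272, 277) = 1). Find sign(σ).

Trace 252: π^k(252) = [252, 125, 206, 78, 164, 11, 222] for k=0..6.
2 cycles of lengths [276, 1].
Σ(ℓ_i−1) = 277−2 = 275; sign = (−1)^275 = -1.
(272|277)_J = -1 (Zolotarev's lemma cross-check).

-1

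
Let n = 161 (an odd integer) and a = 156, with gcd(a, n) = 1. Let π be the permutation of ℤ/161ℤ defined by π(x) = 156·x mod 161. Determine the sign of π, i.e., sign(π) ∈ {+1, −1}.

Trace 142: π^k(142) = [142, 95, 8, 121, 39, 127, 9] for k=0..6.
9 cycles of lengths [33, 33, 33, 33, 11, 11, 3, 3, 1].
sign(π) = (−1)^{n − #cycles} = (−1)^{161−9} = (−1)^152 = +1.
(156|161)_J = +1 (Zolotarev's lemma cross-check).

+1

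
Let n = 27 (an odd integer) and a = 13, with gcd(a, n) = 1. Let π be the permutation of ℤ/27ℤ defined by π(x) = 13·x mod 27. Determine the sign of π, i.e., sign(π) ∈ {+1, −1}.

Trace 13: π^k(13) = [13, 7, 10, 22, 16, 19, 4] for k=0..6.
Cycle lengths of π_13 on ℤ/27ℤ: [9, 9, 3, 3, 1, 1, 1]; 7 cycles in total.
7 cycles on 27: each ℓ→(−1)^(ℓ−1), product (−1)^20 = +1.
(13|27)_J = +1 (Zolotarev's lemma cross-check).

+1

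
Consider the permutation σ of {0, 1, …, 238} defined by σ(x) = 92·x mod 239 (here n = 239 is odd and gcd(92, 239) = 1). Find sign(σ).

Trace 203: π^k(203) = [203, 34, 21, 20, 167, 68, 42] for k=0..6.
π_92 has 2 disjoint cycles with lengths [238, 1] on {0,…,238}.
With 2 cycles on 239 points, sign = (−1)^{239−2} = -1.
Zolotarev: (92|239) = -1, matching the cycle-count sign.

-1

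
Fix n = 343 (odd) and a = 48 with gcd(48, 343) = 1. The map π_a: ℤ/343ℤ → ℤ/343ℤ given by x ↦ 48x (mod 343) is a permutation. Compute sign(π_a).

Trace 342: π^k(342) = [342, 295, 97, 197, 195, 99, 293] for k=0..6.
The orbit structure of x ↦ 48x mod 343: 46 orbits of sizes [14, 14, 14, 14, 14, 14, 14, 14, 14, 14, 14, 14, 14, 14, 14, 14, 14, 14, 14, 14, 14, 2, 2, 2, 2, 2, 2, 2, 2, 2, 2, 2, 2, 2, 2, 2, 2, 2, 2, 2, 2, 2, 2, 2, 2, 1].
With 46 cycles on 343 points, sign = (−1)^{343−46} = -1.
(48|343)_J = -1 (Zolotarev's lemma cross-check).

-1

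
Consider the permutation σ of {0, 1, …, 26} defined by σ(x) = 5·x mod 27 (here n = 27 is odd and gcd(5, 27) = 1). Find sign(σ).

Orbit of 1 under x↦5x: [1, 5, 25, 17, 4, 20, 19]… (length divides ord_27(5)).
4 cycles of lengths [18, 6, 2, 1].
n − c = 27 − 4 = 23; sign = (−1)^23 = -1.

-1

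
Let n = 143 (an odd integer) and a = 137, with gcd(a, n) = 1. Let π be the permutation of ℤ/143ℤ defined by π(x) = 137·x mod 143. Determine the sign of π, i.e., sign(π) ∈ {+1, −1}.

Start at x=113: 113 → 37 → 64 → 45 → 16 → 47 → 4 → … (one orbit).
Cycle type of π: 60×2 + 12 + 5×2 + 1; total 6 cycles.
With 6 cycles on 143 points, sign = (−1)^{143−6} = -1.
Via Zolotarev, sign(π_{137}) = (137|143) = -1.

-1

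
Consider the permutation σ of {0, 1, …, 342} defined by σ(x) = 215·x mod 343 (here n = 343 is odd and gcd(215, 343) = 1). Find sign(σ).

Orbit of 48 under x↦215x: [48, 30, 276, 1, 215, 263, 293]… (length divides ord_343(215)).
Decompose π into cycles: lengths [42, 42, 42, 42, 42, 42, 42, 6, 6, 6, 6, 6, 6, 6, 6, 1] (16 cycles, including the fixed point 0).
With 16 cycles on 343 points, sign = (−1)^{343−16} = -1.
Via Zolotarev, sign(π_{215}) = (215|343) = -1.

-1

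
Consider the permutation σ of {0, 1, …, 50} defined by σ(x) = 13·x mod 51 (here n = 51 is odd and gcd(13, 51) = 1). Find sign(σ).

+1

Trace 16: π^k(16) = [16, 4, 1, 13] for k=0..3.
Decompose π into cycles: lengths [4, 4, 4, 4, 4, 4, 4, 4, 4, 4, 4, 4, 1, 1, 1] (15 cycles, including the fixed point 0).
n − c = 51 − 15 = 36; sign = (−1)^36 = +1.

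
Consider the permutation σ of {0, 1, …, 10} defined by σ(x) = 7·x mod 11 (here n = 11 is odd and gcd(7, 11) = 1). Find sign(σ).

Orbit of 7 under x↦7x: [7, 5, 2, 3, 10, 4, 6]… (length divides ord_11(7)).
π_7 has 2 disjoint cycles with lengths [10, 1] on {0,…,10}.
n − c = 11 − 2 = 9; sign = (−1)^9 = -1.

-1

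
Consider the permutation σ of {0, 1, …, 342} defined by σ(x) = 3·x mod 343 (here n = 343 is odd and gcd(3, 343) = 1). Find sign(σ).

Start at x=65: 65 → 195 → 242 → 40 → 120 → 17 → 51 → … (one orbit).
4 cycles of lengths [294, 42, 6, 1].
sign(π) = (−1)^{n − #cycles} = (−1)^{343−4} = (−1)^339 = -1.
(3|343)_J = -1 (Zolotarev's lemma cross-check).

-1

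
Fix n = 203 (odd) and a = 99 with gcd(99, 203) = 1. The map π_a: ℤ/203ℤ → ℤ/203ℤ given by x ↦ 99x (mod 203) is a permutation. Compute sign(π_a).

-1

Start at x=162: 162 → 1 → 99 → 57 → 162 (one orbit).
56 cycles of lengths [4, 4, 4, 4, 4, 4, 4, 4, 4, 4, 4, 4, 4, 4, 4, 4, 4, 4, 4, 4, 4, 4, 4, 4, 4, 4, 4, 4, 4, 4, 4, 4, 4, 4, 4, 4, 4, 4, 4, 4, 4, 4, 4, 4, 4, 4, 4, 4, 4, 1, 1, 1, 1, 1, 1, 1].
Σ(ℓ_i−1) = 203−56 = 147; sign = (−1)^147 = -1.
Zolotarev: (99|203) = -1, matching the cycle-count sign.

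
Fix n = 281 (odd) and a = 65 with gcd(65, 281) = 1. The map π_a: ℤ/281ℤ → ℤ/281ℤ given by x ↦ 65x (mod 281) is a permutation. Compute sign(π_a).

Start at x=47: 47 → 245 → 189 → 202 → 204 → 53 → 73 → … (one orbit).
6 cycles of lengths [56, 56, 56, 56, 56, 1].
281 − 6 = 275 transpositions; sign(π) = (−1)^275 = -1.

-1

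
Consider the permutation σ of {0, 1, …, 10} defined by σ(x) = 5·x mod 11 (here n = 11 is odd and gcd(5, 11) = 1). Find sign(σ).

+1

Orbit of 5 under x↦5x: [5, 3, 4, 9, 1]… (length divides ord_11(5)).
The orbit structure of x ↦ 5x mod 11: 3 orbits of sizes [5, 5, 1].
sign(π) = (−1)^{n − #cycles} = (−1)^{11−3} = (−1)^8 = +1.
Via Zolotarev, sign(π_{5}) = (5|11) = +1.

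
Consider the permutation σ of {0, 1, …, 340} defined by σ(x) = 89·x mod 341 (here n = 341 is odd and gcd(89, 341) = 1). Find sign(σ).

Trace 232: π^k(232) = [232, 188, 23, 1, 89, 78, 122] for k=0..6.
44 cycles of lengths [10, 10, 10, 10, 10, 10, 10, 10, 10, 10, 10, 10, 10, 10, 10, 10, 10, 10, 10, 10, 10, 10, 10, 10, 10, 10, 10, 10, 10, 10, 10, 10, 10, 1, 1, 1, 1, 1, 1, 1, 1, 1, 1, 1].
Σ(ℓ_i−1) = 341−44 = 297; sign = (−1)^297 = -1.
Via Zolotarev, sign(π_{89}) = (89|341) = -1.

-1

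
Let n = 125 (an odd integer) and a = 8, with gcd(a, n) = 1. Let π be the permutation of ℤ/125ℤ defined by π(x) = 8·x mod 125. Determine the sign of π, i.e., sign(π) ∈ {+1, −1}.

Trace 111: π^k(111) = [111, 13, 104, 82, 31, 123, 109] for k=0..6.
Decompose π into cycles: lengths [100, 20, 4, 1] (4 cycles, including the fixed point 0).
With 4 cycles on 125 points, sign = (−1)^{125−4} = -1.

-1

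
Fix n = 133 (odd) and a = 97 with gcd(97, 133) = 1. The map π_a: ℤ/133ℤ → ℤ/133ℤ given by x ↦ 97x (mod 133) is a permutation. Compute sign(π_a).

Start at x=1: 1 → 97 → 99 → 27 → 92 → 13 → 64 → … (one orbit).
The orbit structure of x ↦ 97x mod 133: 11 orbits of sizes [18, 18, 18, 18, 18, 18, 18, 2, 2, 2, 1].
133 − 11 = 122 transpositions; sign(π) = (−1)^122 = +1.
The Jacobi symbol (97|133) = +1 (Zolotarev) agrees.

+1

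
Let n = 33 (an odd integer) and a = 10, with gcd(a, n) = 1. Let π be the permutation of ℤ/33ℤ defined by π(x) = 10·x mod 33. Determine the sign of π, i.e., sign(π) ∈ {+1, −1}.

Trace 10: π^k(10) = [10, 1] for k=0..1.
Decompose π into cycles: lengths [2, 2, 2, 2, 2, 2, 2, 2, 2, 2, 2, 2, 2, 2, 2, 1, 1, 1] (18 cycles, including the fixed point 0).
sign(π) = (−1)^{n − #cycles} = (−1)^{33−18} = (−1)^15 = -1.
The Jacobi symbol (10|33) = -1 (Zolotarev) agrees.

-1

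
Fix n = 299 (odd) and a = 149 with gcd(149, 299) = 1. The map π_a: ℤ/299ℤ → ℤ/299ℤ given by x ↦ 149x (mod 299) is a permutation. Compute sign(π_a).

Orbit of 7 under x↦149x: [7, 146, 226, 186, 206, 196, 201]… (length divides ord_299(149)).
Cycle lengths of π_149 on ℤ/299ℤ: [132, 132, 22, 12, 1]; 5 cycles in total.
n − c = 299 − 5 = 294; sign = (−1)^294 = +1.
(149|299)_J = +1 (Zolotarev's lemma cross-check).

+1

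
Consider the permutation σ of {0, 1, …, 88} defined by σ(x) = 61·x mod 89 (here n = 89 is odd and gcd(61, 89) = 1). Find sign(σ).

-1

Trace 49: π^k(49) = [49, 52, 57, 6, 10, 76, 8] for k=0..6.
Cycle type of π: 88 + 1; total 2 cycles.
89 − 2 = 87 transpositions; sign(π) = (−1)^87 = -1.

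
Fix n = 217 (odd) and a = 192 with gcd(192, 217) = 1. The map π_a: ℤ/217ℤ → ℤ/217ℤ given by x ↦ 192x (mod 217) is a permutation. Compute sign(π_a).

+1

Trace 216: π^k(216) = [216, 25, 26, 1, 192, 191] for k=0..5.
37 cycles of lengths [6, 6, 6, 6, 6, 6, 6, 6, 6, 6, 6, 6, 6, 6, 6, 6, 6, 6, 6, 6, 6, 6, 6, 6, 6, 6, 6, 6, 6, 6, 6, 6, 6, 6, 6, 6, 1].
217 − 37 = 180 transpositions; sign(π) = (−1)^180 = +1.
(192|217)_J = +1 (Zolotarev's lemma cross-check).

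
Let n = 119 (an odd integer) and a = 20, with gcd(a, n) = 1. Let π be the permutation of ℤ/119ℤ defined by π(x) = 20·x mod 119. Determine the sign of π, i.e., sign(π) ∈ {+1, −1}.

+1

Orbit of 36 under x↦20x: [36, 6, 1, 20, 43, 27, 64]… (length divides ord_119(20)).
Cycle lengths of π_20 on ℤ/119ℤ: [16, 16, 16, 16, 16, 16, 16, 2, 2, 2, 1]; 11 cycles in total.
11 cycles on 119: each ℓ→(−1)^(ℓ−1), product (−1)^108 = +1.
Zolotarev: (20|119) = +1, matching the cycle-count sign.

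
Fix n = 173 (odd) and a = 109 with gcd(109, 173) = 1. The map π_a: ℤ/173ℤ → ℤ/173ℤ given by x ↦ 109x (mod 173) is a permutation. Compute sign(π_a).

Trace 43: π^k(43) = [43, 16, 14, 142, 81, 6, 135] for k=0..6.
Cycle lengths of π_109 on ℤ/173ℤ: [43, 43, 43, 43, 1]; 5 cycles in total.
With 5 cycles on 173 points, sign = (−1)^{173−5} = +1.
The Jacobi symbol (109|173) = +1 (Zolotarev) agrees.

+1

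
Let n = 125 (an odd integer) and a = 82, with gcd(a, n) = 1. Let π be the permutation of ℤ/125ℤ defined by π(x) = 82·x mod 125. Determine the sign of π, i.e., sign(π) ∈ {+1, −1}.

Orbit of 99 under x↦82x: [99, 118, 51, 57, 49, 18, 101]… (length divides ord_125(82)).
Decompose π into cycles: lengths [20, 20, 20, 20, 20, 4, 4, 4, 4, 4, 4, 1] (12 cycles, including the fixed point 0).
With 12 cycles on 125 points, sign = (−1)^{125−12} = -1.
The Jacobi symbol (82|125) = -1 (Zolotarev) agrees.

-1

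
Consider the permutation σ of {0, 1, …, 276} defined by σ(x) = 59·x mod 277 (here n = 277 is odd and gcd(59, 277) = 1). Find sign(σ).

+1

Start at x=273: 273 → 41 → 203 → 66 → 16 → 113 → 19 → … (one orbit).
The orbit structure of x ↦ 59x mod 277: 7 orbits of sizes [46, 46, 46, 46, 46, 46, 1].
n − c = 277 − 7 = 270; sign = (−1)^270 = +1.
(59|277)_J = +1 (Zolotarev's lemma cross-check).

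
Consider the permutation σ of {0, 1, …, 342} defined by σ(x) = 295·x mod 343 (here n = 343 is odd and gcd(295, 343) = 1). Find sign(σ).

+1

Start at x=99: 99 → 50 → 1 → 295 → 246 → 197 → 148 → 99 (one orbit).
The orbit structure of x ↦ 295x mod 343: 91 orbits of sizes [7, 7, 7, 7, 7, 7, 7, 7, 7, 7, 7, 7, 7, 7, 7, 7, 7, 7, 7, 7, 7, 7, 7, 7, 7, 7, 7, 7, 7, 7, 7, 7, 7, 7, 7, 7, 7, 7, 7, 7, 7, 7, 1, 1, 1, 1, 1, 1, 1, 1, 1, 1, 1, 1, 1, 1, 1, 1, 1, 1, 1, 1, 1, 1, 1, 1, 1, 1, 1, 1, 1, 1, 1, 1, 1, 1, 1, 1, 1, 1, 1, 1, 1, 1, 1, 1, 1, 1, 1, 1, 1].
n − c = 343 − 91 = 252; sign = (−1)^252 = +1.
Via Zolotarev, sign(π_{295}) = (295|343) = +1.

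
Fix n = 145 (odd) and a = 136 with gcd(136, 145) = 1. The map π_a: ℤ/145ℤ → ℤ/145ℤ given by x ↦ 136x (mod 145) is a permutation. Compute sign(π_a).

Orbit of 136 under x↦136x: [136, 81, 141, 36, 111, 16, 1]… (length divides ord_145(136)).
Cycle lengths of π_136 on ℤ/145ℤ: [7, 7, 7, 7, 7, 7, 7, 7, 7, 7, 7, 7, 7, 7, 7, 7, 7, 7, 7, 7, 1, 1, 1, 1, 1]; 25 cycles in total.
sign(π) = (−1)^{n − #cycles} = (−1)^{145−25} = (−1)^120 = +1.
(136|145)_J = +1 (Zolotarev's lemma cross-check).

+1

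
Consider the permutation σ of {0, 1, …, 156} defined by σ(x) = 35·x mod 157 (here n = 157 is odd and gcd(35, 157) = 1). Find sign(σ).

Trace 147: π^k(147) = [147, 121, 153, 17, 124, 101, 81] for k=0..6.
Cycle type of π: 39×4 + 1; total 5 cycles.
Σ(ℓ_i−1) = 157−5 = 152; sign = (−1)^152 = +1.

+1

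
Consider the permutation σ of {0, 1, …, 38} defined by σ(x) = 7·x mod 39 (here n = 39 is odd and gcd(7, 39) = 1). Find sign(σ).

Trace 37: π^k(37) = [37, 25, 19, 16, 34, 4, 28] for k=0..6.
Cycle type of π: 12×3 + 1×3; total 6 cycles.
With 6 cycles on 39 points, sign = (−1)^{39−6} = -1.
Via Zolotarev, sign(π_{7}) = (7|39) = -1.

-1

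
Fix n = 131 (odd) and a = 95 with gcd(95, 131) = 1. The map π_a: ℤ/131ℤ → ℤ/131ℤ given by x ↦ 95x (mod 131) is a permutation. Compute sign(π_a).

Trace 47: π^k(47) = [47, 11, 128, 108, 42, 60, 67] for k=0..6.
Decompose π into cycles: lengths [130, 1] (2 cycles, including the fixed point 0).
sign(π) = (−1)^{n − #cycles} = (−1)^{131−2} = (−1)^129 = -1.
The Jacobi symbol (95|131) = -1 (Zolotarev) agrees.

-1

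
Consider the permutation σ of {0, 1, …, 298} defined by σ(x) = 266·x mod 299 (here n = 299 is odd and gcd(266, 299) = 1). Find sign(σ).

Start at x=294: 294 → 165 → 236 → 285 → 163 → 3 → 200 → … (one orbit).
Decompose π into cycles: lengths [132, 132, 12, 11, 11, 1] (6 cycles, including the fixed point 0).
sign(π) = (−1)^{n − #cycles} = (−1)^{299−6} = (−1)^293 = -1.

-1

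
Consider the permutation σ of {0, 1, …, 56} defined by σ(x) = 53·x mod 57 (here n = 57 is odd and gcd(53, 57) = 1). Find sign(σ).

Trace 55: π^k(55) = [55, 8, 25, 14, 1, 53, 16] for k=0..6.
Decompose π into cycles: lengths [18, 18, 18, 2, 1] (5 cycles, including the fixed point 0).
sign(π) = (−1)^{n − #cycles} = (−1)^{57−5} = (−1)^52 = +1.
Via Zolotarev, sign(π_{53}) = (53|57) = +1.

+1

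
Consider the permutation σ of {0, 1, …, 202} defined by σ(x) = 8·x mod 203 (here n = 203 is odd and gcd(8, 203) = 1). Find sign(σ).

-1

Orbit of 50 under x↦8x: [50, 197, 155, 22, 176, 190, 99]… (length divides ord_203(8)).
Cycle lengths of π_8 on ℤ/203ℤ: [28, 28, 28, 28, 28, 28, 28, 1, 1, 1, 1, 1, 1, 1]; 14 cycles in total.
n − c = 203 − 14 = 189; sign = (−1)^189 = -1.
Check: (8/203) = -1 by Zolotarev.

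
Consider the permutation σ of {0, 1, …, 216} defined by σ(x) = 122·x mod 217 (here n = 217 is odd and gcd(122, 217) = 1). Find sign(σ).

Start at x=190: 190 → 178 → 16 → 216 → 95 → 89 → 8 → … (one orbit).
11 cycles of lengths [30, 30, 30, 30, 30, 30, 10, 10, 10, 6, 1].
sign(π) = (−1)^{n − #cycles} = (−1)^{217−11} = (−1)^206 = +1.
Check: (122/217) = +1 by Zolotarev.

+1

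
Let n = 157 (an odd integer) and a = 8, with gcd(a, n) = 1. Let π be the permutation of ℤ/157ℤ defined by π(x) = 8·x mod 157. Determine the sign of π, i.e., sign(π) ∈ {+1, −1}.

-1

Orbit of 128 under x↦8x: [128, 82, 28, 67, 65, 49, 78]… (length divides ord_157(8)).
4 cycles of lengths [52, 52, 52, 1].
4 cycles on 157: each ℓ→(−1)^(ℓ−1), product (−1)^153 = -1.
(8|157)_J = -1 (Zolotarev's lemma cross-check).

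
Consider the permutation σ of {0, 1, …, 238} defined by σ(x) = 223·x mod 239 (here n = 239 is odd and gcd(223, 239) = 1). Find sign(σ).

-1

Trace 155: π^k(155) = [155, 149, 6, 143, 102, 41, 61] for k=0..6.
π_223 has 2 disjoint cycles with lengths [238, 1] on {0,…,238}.
239 − 2 = 237 transpositions; sign(π) = (−1)^237 = -1.
Via Zolotarev, sign(π_{223}) = (223|239) = -1.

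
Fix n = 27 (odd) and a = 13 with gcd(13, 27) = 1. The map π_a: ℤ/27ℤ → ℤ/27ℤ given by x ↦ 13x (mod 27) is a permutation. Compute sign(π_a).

+1

Start at x=4: 4 → 25 → 1 → 13 → 7 → 10 → 22 → … (one orbit).
Decompose π into cycles: lengths [9, 9, 3, 3, 1, 1, 1] (7 cycles, including the fixed point 0).
n − c = 27 − 7 = 20; sign = (−1)^20 = +1.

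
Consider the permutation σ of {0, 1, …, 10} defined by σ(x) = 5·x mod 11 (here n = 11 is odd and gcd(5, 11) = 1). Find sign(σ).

+1

Orbit of 5 under x↦5x: [5, 3, 4, 9, 1]… (length divides ord_11(5)).
Cycle lengths of π_5 on ℤ/11ℤ: [5, 5, 1]; 3 cycles in total.
sign(π) = (−1)^{n − #cycles} = (−1)^{11−3} = (−1)^8 = +1.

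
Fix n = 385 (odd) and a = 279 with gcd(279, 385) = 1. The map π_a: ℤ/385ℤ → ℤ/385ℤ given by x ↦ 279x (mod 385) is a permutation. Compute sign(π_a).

Trace 69: π^k(69) = [69, 1, 279, 71, 174, 36, 34] for k=0..6.
Decompose π into cycles: lengths [10, 10, 10, 10, 10, 10, 10, 10, 10, 10, 10, 10, 10, 10, 10, 10, 10, 10, 10, 10, 10, 10, 10, 10, 10, 10, 10, 10, 10, 10, 10, 10, 10, 10, 5, 5, 2, 2, 2, 2, 2, 2, 2, 2, 2, 2, 2, 2, 2, 2, 2, 2, 2, 1] (54 cycles, including the fixed point 0).
385 − 54 = 331 transpositions; sign(π) = (−1)^331 = -1.

-1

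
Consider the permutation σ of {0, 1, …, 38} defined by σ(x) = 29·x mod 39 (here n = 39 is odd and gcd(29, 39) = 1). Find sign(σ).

Trace 22: π^k(22) = [22, 14, 16, 35, 1, 29] for k=0..5.
Cycle type of π: 6×4 + 3×4 + 2 + 1; total 10 cycles.
Σ(ℓ_i−1) = 39−10 = 29; sign = (−1)^29 = -1.
Zolotarev: (29|39) = -1, matching the cycle-count sign.

-1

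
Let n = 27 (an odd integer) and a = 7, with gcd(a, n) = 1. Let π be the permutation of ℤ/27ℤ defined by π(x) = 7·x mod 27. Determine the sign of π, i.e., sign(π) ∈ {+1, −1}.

Orbit of 16 under x↦7x: [16, 4, 1, 7, 22, 19, 25]… (length divides ord_27(7)).
π_7 has 7 disjoint cycles with lengths [9, 9, 3, 3, 1, 1, 1] on {0,…,26}.
Σ(ℓ_i−1) = 27−7 = 20; sign = (−1)^20 = +1.

+1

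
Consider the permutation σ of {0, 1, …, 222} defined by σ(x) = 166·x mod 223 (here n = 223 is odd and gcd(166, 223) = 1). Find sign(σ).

+1

Orbit of 127 under x↦166x: [127, 120, 73, 76, 128, 63, 200]… (length divides ord_223(166)).
Cycle lengths of π_166 on ℤ/223ℤ: [111, 111, 1]; 3 cycles in total.
223 − 3 = 220 transpositions; sign(π) = (−1)^220 = +1.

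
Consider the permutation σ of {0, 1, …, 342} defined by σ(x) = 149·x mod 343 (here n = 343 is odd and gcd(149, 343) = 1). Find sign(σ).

Start at x=16: 16 → 326 → 211 → 226 → 60 → 22 → 191 → … (one orbit).
Decompose π into cycles: lengths [147, 147, 21, 21, 3, 3, 1] (7 cycles, including the fixed point 0).
sign(π) = (−1)^{n − #cycles} = (−1)^{343−7} = (−1)^336 = +1.
Zolotarev: (149|343) = +1, matching the cycle-count sign.

+1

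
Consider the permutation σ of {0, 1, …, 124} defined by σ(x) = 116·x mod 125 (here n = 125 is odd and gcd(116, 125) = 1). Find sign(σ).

Orbit of 6 under x↦116x: [6, 71, 111, 1, 116, 81, 21]… (length divides ord_125(116)).
13 cycles of lengths [25, 25, 25, 25, 5, 5, 5, 5, 1, 1, 1, 1, 1].
sign(π) = (−1)^{n − #cycles} = (−1)^{125−13} = (−1)^112 = +1.
Zolotarev: (116|125) = +1, matching the cycle-count sign.

+1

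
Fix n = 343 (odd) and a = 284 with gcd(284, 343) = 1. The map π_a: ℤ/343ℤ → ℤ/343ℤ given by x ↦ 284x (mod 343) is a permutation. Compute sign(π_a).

Trace 162: π^k(162) = [162, 46, 30, 288, 158, 282, 169] for k=0..6.
Decompose π into cycles: lengths [147, 147, 21, 21, 3, 3, 1] (7 cycles, including the fixed point 0).
n − c = 343 − 7 = 336; sign = (−1)^336 = +1.
Check: (284/343) = +1 by Zolotarev.

+1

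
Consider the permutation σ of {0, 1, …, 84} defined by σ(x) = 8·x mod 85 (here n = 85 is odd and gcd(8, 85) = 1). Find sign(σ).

-1

Trace 16: π^k(16) = [16, 43, 4, 32, 1, 8, 64] for k=0..6.
Cycle type of π: 8×10 + 4 + 1; total 12 cycles.
85 − 12 = 73 transpositions; sign(π) = (−1)^73 = -1.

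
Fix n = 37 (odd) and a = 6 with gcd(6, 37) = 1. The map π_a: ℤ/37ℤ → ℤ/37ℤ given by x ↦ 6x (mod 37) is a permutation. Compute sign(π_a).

Trace 1: π^k(1) = [1, 6, 36, 31] for k=0..3.
Cycle type of π: 4×9 + 1; total 10 cycles.
10 cycles on 37: each ℓ→(−1)^(ℓ−1), product (−1)^27 = -1.

-1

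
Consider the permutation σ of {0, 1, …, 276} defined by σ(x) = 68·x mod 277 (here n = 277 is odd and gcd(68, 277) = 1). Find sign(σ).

Orbit of 32 under x↦68x: [32, 237, 50, 76, 182, 188, 42]… (length divides ord_277(68)).
Cycle lengths of π_68 on ℤ/277ℤ: [276, 1]; 2 cycles in total.
277 − 2 = 275 transpositions; sign(π) = (−1)^275 = -1.
The Jacobi symbol (68|277) = -1 (Zolotarev) agrees.

-1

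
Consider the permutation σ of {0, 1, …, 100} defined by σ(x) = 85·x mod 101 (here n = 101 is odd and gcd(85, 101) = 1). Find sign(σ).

+1

Trace 85: π^k(85) = [85, 54, 45, 88, 6, 5, 21] for k=0..6.
The orbit structure of x ↦ 85x mod 101: 3 orbits of sizes [50, 50, 1].
n − c = 101 − 3 = 98; sign = (−1)^98 = +1.
The Jacobi symbol (85|101) = +1 (Zolotarev) agrees.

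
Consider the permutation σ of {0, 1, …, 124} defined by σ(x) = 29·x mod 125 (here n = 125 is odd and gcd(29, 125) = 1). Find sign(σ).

Orbit of 31 under x↦29x: [31, 24, 71, 59, 86, 119, 76]… (length divides ord_125(29)).
The orbit structure of x ↦ 29x mod 125: 7 orbits of sizes [50, 50, 10, 10, 2, 2, 1].
n − c = 125 − 7 = 118; sign = (−1)^118 = +1.
(29|125)_J = +1 (Zolotarev's lemma cross-check).

+1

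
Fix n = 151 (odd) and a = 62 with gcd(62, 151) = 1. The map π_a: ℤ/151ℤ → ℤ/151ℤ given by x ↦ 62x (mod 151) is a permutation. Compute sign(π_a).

Start at x=62: 62 → 69 → 50 → 80 → 128 → 84 → 74 → … (one orbit).
The orbit structure of x ↦ 62x mod 151: 3 orbits of sizes [75, 75, 1].
151 − 3 = 148 transpositions; sign(π) = (−1)^148 = +1.

+1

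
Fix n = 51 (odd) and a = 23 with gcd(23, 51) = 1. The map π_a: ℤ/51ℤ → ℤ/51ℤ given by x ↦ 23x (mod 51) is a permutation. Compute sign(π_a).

+1

Start at x=43: 43 → 20 → 1 → 23 → 19 → 29 → 4 → … (one orbit).
5 cycles of lengths [16, 16, 16, 2, 1].
Σ(ℓ_i−1) = 51−5 = 46; sign = (−1)^46 = +1.
Via Zolotarev, sign(π_{23}) = (23|51) = +1.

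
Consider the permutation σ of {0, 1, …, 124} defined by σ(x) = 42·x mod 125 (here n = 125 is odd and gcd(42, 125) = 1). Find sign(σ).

Trace 44: π^k(44) = [44, 98, 116, 122, 124, 83, 111] for k=0..6.
π_42 has 4 disjoint cycles with lengths [100, 20, 4, 1] on {0,…,124}.
4 cycles on 125: each ℓ→(−1)^(ℓ−1), product (−1)^121 = -1.

-1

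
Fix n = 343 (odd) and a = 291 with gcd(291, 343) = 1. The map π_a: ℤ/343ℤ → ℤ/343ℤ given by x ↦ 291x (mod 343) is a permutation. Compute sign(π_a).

Trace 60: π^k(60) = [60, 310, 1, 291, 303, 22, 228] for k=0..6.
The orbit structure of x ↦ 291x mod 343: 7 orbits of sizes [147, 147, 21, 21, 3, 3, 1].
sign(π) = (−1)^{n − #cycles} = (−1)^{343−7} = (−1)^336 = +1.
The Jacobi symbol (291|343) = +1 (Zolotarev) agrees.

+1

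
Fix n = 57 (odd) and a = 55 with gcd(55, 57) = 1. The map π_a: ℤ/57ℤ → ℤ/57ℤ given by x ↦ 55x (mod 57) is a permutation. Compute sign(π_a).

Start at x=43: 43 → 28 → 1 → 55 → 4 → 49 → 16 → … (one orbit).
π_55 has 9 disjoint cycles with lengths [9, 9, 9, 9, 9, 9, 1, 1, 1] on {0,…,56}.
57 − 9 = 48 transpositions; sign(π) = (−1)^48 = +1.
Check: (55/57) = +1 by Zolotarev.

+1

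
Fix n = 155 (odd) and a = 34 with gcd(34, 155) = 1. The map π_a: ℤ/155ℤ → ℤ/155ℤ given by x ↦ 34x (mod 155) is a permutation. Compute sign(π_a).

-1

Start at x=104: 104 → 126 → 99 → 111 → 54 → 131 → 114 → … (one orbit).
Decompose π into cycles: lengths [30, 30, 30, 30, 30, 2, 2, 1] (8 cycles, including the fixed point 0).
8 cycles on 155: each ℓ→(−1)^(ℓ−1), product (−1)^147 = -1.
The Jacobi symbol (34|155) = -1 (Zolotarev) agrees.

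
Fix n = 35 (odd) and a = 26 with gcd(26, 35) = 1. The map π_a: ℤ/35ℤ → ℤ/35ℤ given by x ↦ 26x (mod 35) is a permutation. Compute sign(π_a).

Orbit of 1 under x↦26x: [1, 26, 11, 6, 16, 31]… (length divides ord_35(26)).
10 cycles of lengths [6, 6, 6, 6, 6, 1, 1, 1, 1, 1].
n − c = 35 − 10 = 25; sign = (−1)^25 = -1.

-1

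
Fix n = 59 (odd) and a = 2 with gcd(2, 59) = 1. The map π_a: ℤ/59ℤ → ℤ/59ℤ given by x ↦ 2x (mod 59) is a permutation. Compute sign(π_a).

Start at x=56: 56 → 53 → 47 → 35 → 11 → 22 → 44 → … (one orbit).
Decompose π into cycles: lengths [58, 1] (2 cycles, including the fixed point 0).
n − c = 59 − 2 = 57; sign = (−1)^57 = -1.
Check: (2/59) = -1 by Zolotarev.

-1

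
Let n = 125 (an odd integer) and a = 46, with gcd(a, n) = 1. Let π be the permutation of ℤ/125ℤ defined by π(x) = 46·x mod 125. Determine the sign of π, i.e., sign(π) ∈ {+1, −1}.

+1

Orbit of 26 under x↦46x: [26, 71, 16, 111, 106, 1, 46]… (length divides ord_125(46)).
The orbit structure of x ↦ 46x mod 125: 13 orbits of sizes [25, 25, 25, 25, 5, 5, 5, 5, 1, 1, 1, 1, 1].
With 13 cycles on 125 points, sign = (−1)^{125−13} = +1.
Zolotarev: (46|125) = +1, matching the cycle-count sign.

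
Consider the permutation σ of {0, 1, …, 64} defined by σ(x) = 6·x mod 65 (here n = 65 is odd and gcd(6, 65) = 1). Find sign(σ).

-1

Orbit of 31 under x↦6x: [31, 56, 11, 1, 6, 36, 21]… (length divides ord_65(6)).
Cycle lengths of π_6 on ℤ/65ℤ: [12, 12, 12, 12, 12, 1, 1, 1, 1, 1]; 10 cycles in total.
Σ(ℓ_i−1) = 65−10 = 55; sign = (−1)^55 = -1.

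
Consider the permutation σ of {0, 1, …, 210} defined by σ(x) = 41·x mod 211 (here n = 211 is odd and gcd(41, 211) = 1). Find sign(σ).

-1

Trace 168: π^k(168) = [168, 136, 90, 103, 3, 123, 190] for k=0..6.
2 cycles of lengths [210, 1].
2 cycles on 211: each ℓ→(−1)^(ℓ−1), product (−1)^209 = -1.
(41|211)_J = -1 (Zolotarev's lemma cross-check).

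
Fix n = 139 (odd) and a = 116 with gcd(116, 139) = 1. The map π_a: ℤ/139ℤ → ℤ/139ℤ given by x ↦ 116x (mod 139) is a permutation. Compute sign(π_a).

+1

Orbit of 100 under x↦116x: [100, 63, 80, 106, 64, 57, 79]… (length divides ord_139(116)).
Cycle type of π: 23×6 + 1; total 7 cycles.
Σ(ℓ_i−1) = 139−7 = 132; sign = (−1)^132 = +1.
The Jacobi symbol (116|139) = +1 (Zolotarev) agrees.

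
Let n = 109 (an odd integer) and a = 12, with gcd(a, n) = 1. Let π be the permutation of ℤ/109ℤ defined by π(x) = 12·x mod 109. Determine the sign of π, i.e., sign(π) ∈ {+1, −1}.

+1

Start at x=27: 27 → 106 → 73 → 4 → 48 → 31 → 45 → … (one orbit).
3 cycles of lengths [54, 54, 1].
Σ(ℓ_i−1) = 109−3 = 106; sign = (−1)^106 = +1.
Zolotarev: (12|109) = +1, matching the cycle-count sign.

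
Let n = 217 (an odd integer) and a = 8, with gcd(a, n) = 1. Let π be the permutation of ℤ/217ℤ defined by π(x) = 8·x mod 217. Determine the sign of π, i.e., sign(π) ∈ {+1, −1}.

Orbit of 8 under x↦8x: [8, 64, 78, 190, 1]… (length divides ord_217(8)).
π_8 has 49 disjoint cycles with lengths [5, 5, 5, 5, 5, 5, 5, 5, 5, 5, 5, 5, 5, 5, 5, 5, 5, 5, 5, 5, 5, 5, 5, 5, 5, 5, 5, 5, 5, 5, 5, 5, 5, 5, 5, 5, 5, 5, 5, 5, 5, 5, 1, 1, 1, 1, 1, 1, 1] on {0,…,216}.
n − c = 217 − 49 = 168; sign = (−1)^168 = +1.
The Jacobi symbol (8|217) = +1 (Zolotarev) agrees.

+1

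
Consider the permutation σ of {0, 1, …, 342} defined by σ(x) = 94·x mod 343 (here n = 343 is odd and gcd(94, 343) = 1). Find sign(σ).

Orbit of 23 under x↦94x: [23, 104, 172, 47, 302, 262, 275]… (length divides ord_343(94)).
The orbit structure of x ↦ 94x mod 343: 4 orbits of sizes [294, 42, 6, 1].
With 4 cycles on 343 points, sign = (−1)^{343−4} = -1.
The Jacobi symbol (94|343) = -1 (Zolotarev) agrees.

-1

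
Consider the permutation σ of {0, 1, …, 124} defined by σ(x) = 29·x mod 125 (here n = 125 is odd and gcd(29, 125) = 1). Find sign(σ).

Orbit of 86 under x↦29x: [86, 119, 76, 79, 41, 64, 106]… (length divides ord_125(29)).
π_29 has 7 disjoint cycles with lengths [50, 50, 10, 10, 2, 2, 1] on {0,…,124}.
n − c = 125 − 7 = 118; sign = (−1)^118 = +1.
Check: (29/125) = +1 by Zolotarev.

+1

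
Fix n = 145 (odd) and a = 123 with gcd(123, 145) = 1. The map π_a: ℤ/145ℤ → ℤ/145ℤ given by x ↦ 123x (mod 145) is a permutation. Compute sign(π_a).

-1

Orbit of 83 under x↦123x: [83, 59, 7, 136, 53, 139, 132]… (length divides ord_145(123)).
Decompose π into cycles: lengths [28, 28, 28, 28, 7, 7, 7, 7, 4, 1] (10 cycles, including the fixed point 0).
145 − 10 = 135 transpositions; sign(π) = (−1)^135 = -1.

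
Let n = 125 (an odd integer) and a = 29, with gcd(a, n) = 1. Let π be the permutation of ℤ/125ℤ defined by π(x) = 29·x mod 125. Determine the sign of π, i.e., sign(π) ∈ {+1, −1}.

Start at x=69: 69 → 1 → 29 → 91 → 14 → 31 → 24 → … (one orbit).
The orbit structure of x ↦ 29x mod 125: 7 orbits of sizes [50, 50, 10, 10, 2, 2, 1].
Σ(ℓ_i−1) = 125−7 = 118; sign = (−1)^118 = +1.
Via Zolotarev, sign(π_{29}) = (29|125) = +1.

+1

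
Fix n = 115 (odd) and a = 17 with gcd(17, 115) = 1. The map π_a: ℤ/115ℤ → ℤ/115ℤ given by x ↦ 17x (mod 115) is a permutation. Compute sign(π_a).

Trace 71: π^k(71) = [71, 57, 49, 28, 16, 42, 24] for k=0..6.
Cycle lengths of π_17 on ℤ/115ℤ: [44, 44, 22, 4, 1]; 5 cycles in total.
Σ(ℓ_i−1) = 115−5 = 110; sign = (−1)^110 = +1.
The Jacobi symbol (17|115) = +1 (Zolotarev) agrees.

+1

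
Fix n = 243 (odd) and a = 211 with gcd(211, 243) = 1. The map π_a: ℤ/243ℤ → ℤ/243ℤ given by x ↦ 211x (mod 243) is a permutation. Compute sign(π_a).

+1

Trace 61: π^k(61) = [61, 235, 13, 70, 190, 238, 160] for k=0..6.
11 cycles of lengths [81, 81, 27, 27, 9, 9, 3, 3, 1, 1, 1].
11 cycles on 243: each ℓ→(−1)^(ℓ−1), product (−1)^232 = +1.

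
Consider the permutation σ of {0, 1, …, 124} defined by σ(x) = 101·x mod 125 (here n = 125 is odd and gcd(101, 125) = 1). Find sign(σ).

+1

Trace 101: π^k(101) = [101, 76, 51, 26, 1] for k=0..4.
Cycle lengths of π_101 on ℤ/125ℤ: [5, 5, 5, 5, 5, 5, 5, 5, 5, 5, 5, 5, 5, 5, 5, 5, 5, 5, 5, 5, 1, 1, 1, 1, 1, 1, 1, 1, 1, 1, 1, 1, 1, 1, 1, 1, 1, 1, 1, 1, 1, 1, 1, 1, 1]; 45 cycles in total.
125 − 45 = 80 transpositions; sign(π) = (−1)^80 = +1.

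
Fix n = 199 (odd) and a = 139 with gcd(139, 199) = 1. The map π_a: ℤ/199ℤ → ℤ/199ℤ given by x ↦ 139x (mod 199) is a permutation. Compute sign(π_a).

+1

Trace 125: π^k(125) = [125, 62, 61, 121, 103, 188, 63] for k=0..6.
Cycle type of π: 11×18 + 1; total 19 cycles.
n − c = 199 − 19 = 180; sign = (−1)^180 = +1.
The Jacobi symbol (139|199) = +1 (Zolotarev) agrees.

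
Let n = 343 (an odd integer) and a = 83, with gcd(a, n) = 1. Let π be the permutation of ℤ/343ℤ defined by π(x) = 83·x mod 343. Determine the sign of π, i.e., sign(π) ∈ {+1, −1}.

-1

Orbit of 307 under x↦83x: [307, 99, 328, 127, 251, 253, 76]… (length divides ord_343(83)).
Cycle type of π: 98×3 + 14×3 + 2×3 + 1; total 10 cycles.
With 10 cycles on 343 points, sign = (−1)^{343−10} = -1.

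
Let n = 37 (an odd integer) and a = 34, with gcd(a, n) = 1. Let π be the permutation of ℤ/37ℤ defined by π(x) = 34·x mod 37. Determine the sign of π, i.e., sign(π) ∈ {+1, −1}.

Trace 26: π^k(26) = [26, 33, 12, 1, 34, 9, 10] for k=0..6.
5 cycles of lengths [9, 9, 9, 9, 1].
37 − 5 = 32 transpositions; sign(π) = (−1)^32 = +1.
Via Zolotarev, sign(π_{34}) = (34|37) = +1.

+1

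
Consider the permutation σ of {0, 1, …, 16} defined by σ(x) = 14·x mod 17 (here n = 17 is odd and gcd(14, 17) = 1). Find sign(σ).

-1

Orbit of 5 under x↦14x: [5, 2, 11, 1, 14, 9, 7]… (length divides ord_17(14)).
π_14 has 2 disjoint cycles with lengths [16, 1] on {0,…,16}.
n − c = 17 − 2 = 15; sign = (−1)^15 = -1.
(14|17)_J = -1 (Zolotarev's lemma cross-check).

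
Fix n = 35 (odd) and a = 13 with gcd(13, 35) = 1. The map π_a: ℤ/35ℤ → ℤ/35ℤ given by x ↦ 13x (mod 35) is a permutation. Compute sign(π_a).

Start at x=1: 1 → 13 → 29 → 27 → 1 (one orbit).
π_13 has 11 disjoint cycles with lengths [4, 4, 4, 4, 4, 4, 4, 2, 2, 2, 1] on {0,…,34}.
sign(π) = (−1)^{n − #cycles} = (−1)^{35−11} = (−1)^24 = +1.

+1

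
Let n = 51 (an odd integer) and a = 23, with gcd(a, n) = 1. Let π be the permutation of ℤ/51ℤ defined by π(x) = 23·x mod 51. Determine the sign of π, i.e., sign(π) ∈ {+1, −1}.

+1

Orbit of 23 under x↦23x: [23, 19, 29, 4, 41, 25, 14]… (length divides ord_51(23)).
The orbit structure of x ↦ 23x mod 51: 5 orbits of sizes [16, 16, 16, 2, 1].
5 cycles on 51: each ℓ→(−1)^(ℓ−1), product (−1)^46 = +1.
Zolotarev: (23|51) = +1, matching the cycle-count sign.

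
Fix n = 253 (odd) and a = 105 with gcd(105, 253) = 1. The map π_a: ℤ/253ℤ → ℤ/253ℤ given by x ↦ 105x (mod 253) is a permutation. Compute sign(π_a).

Trace 127: π^k(127) = [127, 179, 73, 75, 32, 71, 118] for k=0..6.
Decompose π into cycles: lengths [110, 110, 11, 11, 10, 1] (6 cycles, including the fixed point 0).
sign(π) = (−1)^{n − #cycles} = (−1)^{253−6} = (−1)^247 = -1.
The Jacobi symbol (105|253) = -1 (Zolotarev) agrees.

-1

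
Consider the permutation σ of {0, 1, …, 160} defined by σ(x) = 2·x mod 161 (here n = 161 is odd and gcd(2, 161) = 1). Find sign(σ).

Start at x=128: 128 → 95 → 29 → 58 → 116 → 71 → 142 → … (one orbit).
Decompose π into cycles: lengths [33, 33, 33, 33, 11, 11, 3, 3, 1] (9 cycles, including the fixed point 0).
9 cycles on 161: each ℓ→(−1)^(ℓ−1), product (−1)^152 = +1.
Zolotarev: (2|161) = +1, matching the cycle-count sign.

+1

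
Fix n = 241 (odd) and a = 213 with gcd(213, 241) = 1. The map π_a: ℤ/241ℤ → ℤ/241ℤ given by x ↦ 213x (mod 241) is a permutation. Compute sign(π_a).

-1

Start at x=125: 125 → 115 → 154 → 26 → 236 → 140 → 177 → … (one orbit).
Cycle lengths of π_213 on ℤ/241ℤ: [80, 80, 80, 1]; 4 cycles in total.
sign(π) = (−1)^{n − #cycles} = (−1)^{241−4} = (−1)^237 = -1.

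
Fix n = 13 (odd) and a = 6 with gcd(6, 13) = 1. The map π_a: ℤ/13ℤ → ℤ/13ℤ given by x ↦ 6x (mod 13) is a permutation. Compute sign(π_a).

-1

Start at x=11: 11 → 1 → 6 → 10 → 8 → 9 → 2 → … (one orbit).
Cycle lengths of π_6 on ℤ/13ℤ: [12, 1]; 2 cycles in total.
sign(π) = (−1)^{n − #cycles} = (−1)^{13−2} = (−1)^11 = -1.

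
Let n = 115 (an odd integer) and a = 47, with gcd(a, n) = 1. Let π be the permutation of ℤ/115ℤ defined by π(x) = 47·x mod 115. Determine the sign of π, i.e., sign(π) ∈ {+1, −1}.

-1

Trace 24: π^k(24) = [24, 93, 1, 47] for k=0..3.
46 cycles of lengths [4, 4, 4, 4, 4, 4, 4, 4, 4, 4, 4, 4, 4, 4, 4, 4, 4, 4, 4, 4, 4, 4, 4, 1, 1, 1, 1, 1, 1, 1, 1, 1, 1, 1, 1, 1, 1, 1, 1, 1, 1, 1, 1, 1, 1, 1].
46 cycles on 115: each ℓ→(−1)^(ℓ−1), product (−1)^69 = -1.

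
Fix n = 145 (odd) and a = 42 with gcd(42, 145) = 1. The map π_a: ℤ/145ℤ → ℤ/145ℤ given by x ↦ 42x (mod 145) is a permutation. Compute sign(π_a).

-1

Orbit of 59 under x↦42x: [59, 13, 111, 22, 54, 93, 136]… (length divides ord_145(42)).
8 cycles of lengths [28, 28, 28, 28, 14, 14, 4, 1].
With 8 cycles on 145 points, sign = (−1)^{145−8} = -1.
Zolotarev: (42|145) = -1, matching the cycle-count sign.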